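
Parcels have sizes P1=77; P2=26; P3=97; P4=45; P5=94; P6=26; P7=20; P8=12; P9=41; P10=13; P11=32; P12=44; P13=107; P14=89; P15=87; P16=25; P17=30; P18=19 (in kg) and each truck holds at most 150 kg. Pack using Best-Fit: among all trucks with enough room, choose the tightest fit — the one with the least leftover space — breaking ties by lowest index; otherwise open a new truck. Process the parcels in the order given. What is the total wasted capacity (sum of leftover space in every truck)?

166

truck 1: place P1 (77 kg), 73 kg left
truck 1: place P2 (26 kg), 47 kg left
truck 2: place P3 (97 kg), 53 kg left
truck 1: place P4 (45 kg), 2 kg left
truck 3: place P5 (94 kg), 56 kg left
truck 2: place P6 (26 kg), 27 kg left
truck 2: place P7 (20 kg), 7 kg left
truck 3: place P8 (12 kg), 44 kg left
truck 3: place P9 (41 kg), 3 kg left
truck 4: place P10 (13 kg), 137 kg left
truck 4: place P11 (32 kg), 105 kg left
truck 4: place P12 (44 kg), 61 kg left
truck 5: place P13 (107 kg), 43 kg left
truck 6: place P14 (89 kg), 61 kg left
truck 7: place P15 (87 kg), 63 kg left
truck 5: place P16 (25 kg), 18 kg left
truck 4: place P17 (30 kg), 31 kg left
truck 4: place P18 (19 kg), 12 kg left
7 trucks × 150 kg = 1050 kg; used 884 kg; unused 166 kg.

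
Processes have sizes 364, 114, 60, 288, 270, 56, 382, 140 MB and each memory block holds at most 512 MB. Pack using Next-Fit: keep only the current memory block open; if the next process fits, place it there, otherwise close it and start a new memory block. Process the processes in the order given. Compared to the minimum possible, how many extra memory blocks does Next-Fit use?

1

Next-Fit: [364,114] [60,288] [270,56] [382] [140] → 5 memory blocks.
Total size 1674 MB; any packing needs at least ⌈1674/512⌉ = 4 memory blocks.
An optimal packing achieves that bound: [382,114] [364,140] [288,60,56] [270] → 4 memory blocks.
Excess: 5 − 4 = 1.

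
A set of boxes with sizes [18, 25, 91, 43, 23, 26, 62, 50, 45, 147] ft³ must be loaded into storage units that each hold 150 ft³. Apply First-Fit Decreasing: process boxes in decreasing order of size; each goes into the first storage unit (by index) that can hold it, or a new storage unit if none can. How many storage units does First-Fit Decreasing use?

4

Sorted descending: 147, 91, 62, 50, 45, 43, 26, 25, 23, 18.
Put 147 ft³ in storage unit 1; 3 ft³ remain.
Put 91 ft³ in storage unit 2; 59 ft³ remain.
Put 62 ft³ in storage unit 3; 88 ft³ remain.
Put 50 ft³ in storage unit 2; 9 ft³ remain.
Put 45 ft³ in storage unit 3; 43 ft³ remain.
Put 43 ft³ in storage unit 3; 0 ft³ remain.
Put 26 ft³ in storage unit 4; 124 ft³ remain.
Put 25 ft³ in storage unit 4; 99 ft³ remain.
Put 23 ft³ in storage unit 4; 76 ft³ remain.
Put 18 ft³ in storage unit 4; 58 ft³ remain.
Final storage units: [147] [91,50] [62,45,43] [26,25,23,18].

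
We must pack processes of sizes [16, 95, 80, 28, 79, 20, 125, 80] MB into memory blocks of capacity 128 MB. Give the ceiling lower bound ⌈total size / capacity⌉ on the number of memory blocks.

Total size = 16 + 95 + 80 + 28 + 79 + 20 + 125 + 80 = 523 MB.
⌈523 / 128⌉ = 5.

5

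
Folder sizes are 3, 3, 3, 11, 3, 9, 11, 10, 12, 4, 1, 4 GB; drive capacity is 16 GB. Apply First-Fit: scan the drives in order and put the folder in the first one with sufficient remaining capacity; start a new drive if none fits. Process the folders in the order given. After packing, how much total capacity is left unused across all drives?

22

3 GB → drive 1 (remaining 13 GB)
3 GB → drive 1 (remaining 10 GB)
3 GB → drive 1 (remaining 7 GB)
11 GB → drive 2 (remaining 5 GB)
3 GB → drive 1 (remaining 4 GB)
9 GB → drive 3 (remaining 7 GB)
11 GB → drive 4 (remaining 5 GB)
10 GB → drive 5 (remaining 6 GB)
12 GB → drive 6 (remaining 4 GB)
4 GB → drive 1 (remaining 0 GB)
1 GB → drive 2 (remaining 4 GB)
4 GB → drive 2 (remaining 0 GB)
6 drives × 16 GB = 96 GB; used 74 GB; unused 22 GB.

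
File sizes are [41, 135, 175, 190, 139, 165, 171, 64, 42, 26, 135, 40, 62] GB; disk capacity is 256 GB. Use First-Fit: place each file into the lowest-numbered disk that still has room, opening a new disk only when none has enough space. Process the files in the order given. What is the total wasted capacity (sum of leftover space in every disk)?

Put 41 GB in disk 1; 215 GB remain.
Put 135 GB in disk 1; 80 GB remain.
Put 175 GB in disk 2; 81 GB remain.
Put 190 GB in disk 3; 66 GB remain.
Put 139 GB in disk 4; 117 GB remain.
Put 165 GB in disk 5; 91 GB remain.
Put 171 GB in disk 6; 85 GB remain.
Put 64 GB in disk 1; 16 GB remain.
Put 42 GB in disk 2; 39 GB remain.
Put 26 GB in disk 2; 13 GB remain.
Put 135 GB in disk 7; 121 GB remain.
Put 40 GB in disk 3; 26 GB remain.
Put 62 GB in disk 4; 55 GB remain.
7 disks × 256 GB = 1792 GB; used 1385 GB; unused 407 GB.

407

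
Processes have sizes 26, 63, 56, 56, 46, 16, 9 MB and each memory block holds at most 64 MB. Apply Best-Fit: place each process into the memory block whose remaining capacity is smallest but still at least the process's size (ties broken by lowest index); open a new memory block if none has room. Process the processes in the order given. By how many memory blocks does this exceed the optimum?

Best-Fit: [26,9] [63] [56] [56] [46,16] → 5 memory blocks.
Total size 272 MB; any packing needs at least ⌈272/64⌉ = 5 memory blocks.
So 5 is already optimal.

0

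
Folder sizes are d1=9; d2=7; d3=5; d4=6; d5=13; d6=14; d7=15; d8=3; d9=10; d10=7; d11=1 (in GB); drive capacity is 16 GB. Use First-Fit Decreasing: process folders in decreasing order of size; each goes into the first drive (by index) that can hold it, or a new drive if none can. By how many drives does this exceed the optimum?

First-Fit Decreasing: [15,1] [14] [13,3] [10,6] [9,7] [7,5] → 6 drives.
Total size 90 GB; any packing needs at least ⌈90/16⌉ = 6 drives.
So 6 is already optimal.

0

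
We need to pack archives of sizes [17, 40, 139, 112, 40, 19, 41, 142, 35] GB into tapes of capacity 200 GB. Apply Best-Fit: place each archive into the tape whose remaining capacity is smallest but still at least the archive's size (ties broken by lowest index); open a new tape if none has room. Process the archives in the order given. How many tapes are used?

tape 1: place 17 GB, 183 GB left
tape 1: place 40 GB, 143 GB left
tape 1: place 139 GB, 4 GB left
tape 2: place 112 GB, 88 GB left
tape 2: place 40 GB, 48 GB left
tape 2: place 19 GB, 29 GB left
tape 3: place 41 GB, 159 GB left
tape 3: place 142 GB, 17 GB left
tape 4: place 35 GB, 165 GB left

4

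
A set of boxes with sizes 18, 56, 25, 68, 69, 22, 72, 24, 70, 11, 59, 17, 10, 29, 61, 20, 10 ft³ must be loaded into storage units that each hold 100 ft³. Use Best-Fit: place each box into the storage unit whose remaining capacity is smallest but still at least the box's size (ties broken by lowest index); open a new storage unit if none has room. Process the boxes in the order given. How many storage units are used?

storage unit 1: place 18 ft³, 82 ft³ left
storage unit 1: place 56 ft³, 26 ft³ left
storage unit 1: place 25 ft³, 1 ft³ left
storage unit 2: place 68 ft³, 32 ft³ left
storage unit 3: place 69 ft³, 31 ft³ left
storage unit 3: place 22 ft³, 9 ft³ left
storage unit 4: place 72 ft³, 28 ft³ left
storage unit 4: place 24 ft³, 4 ft³ left
storage unit 5: place 70 ft³, 30 ft³ left
storage unit 5: place 11 ft³, 19 ft³ left
storage unit 6: place 59 ft³, 41 ft³ left
storage unit 5: place 17 ft³, 2 ft³ left
storage unit 2: place 10 ft³, 22 ft³ left
storage unit 6: place 29 ft³, 12 ft³ left
storage unit 7: place 61 ft³, 39 ft³ left
storage unit 2: place 20 ft³, 2 ft³ left
storage unit 6: place 10 ft³, 2 ft³ left
Final storage units: [18,56,25] [68,10,20] [69,22] [72,24] [70,11,17] [59,29,10] [61].

7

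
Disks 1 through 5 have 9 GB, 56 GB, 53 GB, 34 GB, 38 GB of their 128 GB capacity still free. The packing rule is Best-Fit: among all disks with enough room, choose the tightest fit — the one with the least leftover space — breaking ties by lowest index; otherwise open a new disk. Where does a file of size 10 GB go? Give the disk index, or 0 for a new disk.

4

Disks with room: disk 2 (56 GB), disk 3 (53 GB), disk 4 (34 GB), disk 5 (38 GB).
Tightest fit is disk 4 with 34 GB free.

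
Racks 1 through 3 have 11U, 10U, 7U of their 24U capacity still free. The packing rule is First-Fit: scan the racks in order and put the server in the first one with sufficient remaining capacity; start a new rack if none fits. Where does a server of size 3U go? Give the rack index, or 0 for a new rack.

Racks with room: rack 1 (11U), rack 2 (10U), rack 3 (7U).
The first with room is rack 1.

1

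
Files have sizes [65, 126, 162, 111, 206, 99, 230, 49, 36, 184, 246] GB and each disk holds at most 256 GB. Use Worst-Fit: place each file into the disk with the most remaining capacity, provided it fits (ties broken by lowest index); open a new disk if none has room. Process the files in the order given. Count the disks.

disk 1: place 65 GB, 191 GB left
disk 1: place 126 GB, 65 GB left
disk 2: place 162 GB, 94 GB left
disk 3: place 111 GB, 145 GB left
disk 4: place 206 GB, 50 GB left
disk 3: place 99 GB, 46 GB left
disk 5: place 230 GB, 26 GB left
disk 2: place 49 GB, 45 GB left
disk 1: place 36 GB, 29 GB left
disk 6: place 184 GB, 72 GB left
disk 7: place 246 GB, 10 GB left

7 disks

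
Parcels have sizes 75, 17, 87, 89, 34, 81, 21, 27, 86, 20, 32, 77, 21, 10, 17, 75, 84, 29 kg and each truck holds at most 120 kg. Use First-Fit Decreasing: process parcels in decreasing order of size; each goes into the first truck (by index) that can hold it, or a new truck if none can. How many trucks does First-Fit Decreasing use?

Sorted descending: 89, 87, 86, 84, 81, 77, 75, 75, 34, 32, 29, 27, 21, 21, 20, 17, 17, 10.
89 kg → truck 1 (remaining 31 kg)
87 kg → truck 2 (remaining 33 kg)
86 kg → truck 3 (remaining 34 kg)
84 kg → truck 4 (remaining 36 kg)
81 kg → truck 5 (remaining 39 kg)
77 kg → truck 6 (remaining 43 kg)
75 kg → truck 7 (remaining 45 kg)
75 kg → truck 8 (remaining 45 kg)
34 kg → truck 3 (remaining 0 kg)
32 kg → truck 2 (remaining 1 kg)
29 kg → truck 1 (remaining 2 kg)
27 kg → truck 4 (remaining 9 kg)
21 kg → truck 5 (remaining 18 kg)
21 kg → truck 6 (remaining 22 kg)
20 kg → truck 6 (remaining 2 kg)
17 kg → truck 5 (remaining 1 kg)
17 kg → truck 7 (remaining 28 kg)
10 kg → truck 7 (remaining 18 kg)
Final trucks: [89,29] [87,32] [86,34] [84,27] [81,21,17] [77,21,20] [75,17,10] [75].

8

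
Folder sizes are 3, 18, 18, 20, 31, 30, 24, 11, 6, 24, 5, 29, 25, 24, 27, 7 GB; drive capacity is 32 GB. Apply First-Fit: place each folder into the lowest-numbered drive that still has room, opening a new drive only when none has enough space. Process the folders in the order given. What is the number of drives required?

3 GB → drive 1 (remaining 29 GB)
18 GB → drive 1 (remaining 11 GB)
18 GB → drive 2 (remaining 14 GB)
20 GB → drive 3 (remaining 12 GB)
31 GB → drive 4 (remaining 1 GB)
30 GB → drive 5 (remaining 2 GB)
24 GB → drive 6 (remaining 8 GB)
11 GB → drive 1 (remaining 0 GB)
6 GB → drive 2 (remaining 8 GB)
24 GB → drive 7 (remaining 8 GB)
5 GB → drive 2 (remaining 3 GB)
29 GB → drive 8 (remaining 3 GB)
25 GB → drive 9 (remaining 7 GB)
24 GB → drive 10 (remaining 8 GB)
27 GB → drive 11 (remaining 5 GB)
7 GB → drive 3 (remaining 5 GB)

11 drives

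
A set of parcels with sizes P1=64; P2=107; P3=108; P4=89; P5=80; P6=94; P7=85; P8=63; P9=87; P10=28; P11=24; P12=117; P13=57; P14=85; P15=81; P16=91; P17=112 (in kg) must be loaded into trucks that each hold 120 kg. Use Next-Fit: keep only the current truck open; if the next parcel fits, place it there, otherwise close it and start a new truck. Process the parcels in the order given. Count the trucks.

P1 (64 kg) → truck 1 (remaining 56 kg)
P2 (107 kg) → truck 2 (remaining 13 kg)
P3 (108 kg) → truck 3 (remaining 12 kg)
P4 (89 kg) → truck 4 (remaining 31 kg)
P5 (80 kg) → truck 5 (remaining 40 kg)
P6 (94 kg) → truck 6 (remaining 26 kg)
P7 (85 kg) → truck 7 (remaining 35 kg)
P8 (63 kg) → truck 8 (remaining 57 kg)
P9 (87 kg) → truck 9 (remaining 33 kg)
P10 (28 kg) → truck 9 (remaining 5 kg)
P11 (24 kg) → truck 10 (remaining 96 kg)
P12 (117 kg) → truck 11 (remaining 3 kg)
P13 (57 kg) → truck 12 (remaining 63 kg)
P14 (85 kg) → truck 13 (remaining 35 kg)
P15 (81 kg) → truck 14 (remaining 39 kg)
P16 (91 kg) → truck 15 (remaining 29 kg)
P17 (112 kg) → truck 16 (remaining 8 kg)
Final trucks: [64] [107] [108] [89] [80] [94] [85] [63] [87,28] [24] [117] [57] [85] [81] [91] [112].

16 trucks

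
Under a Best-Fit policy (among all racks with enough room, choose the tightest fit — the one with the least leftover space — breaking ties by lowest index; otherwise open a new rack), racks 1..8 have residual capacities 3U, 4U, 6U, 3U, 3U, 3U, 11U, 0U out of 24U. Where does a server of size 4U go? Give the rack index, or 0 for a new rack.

2

Racks with room: rack 2 (4U), rack 3 (6U), rack 7 (11U).
Tightest fit is rack 2 with 4U free.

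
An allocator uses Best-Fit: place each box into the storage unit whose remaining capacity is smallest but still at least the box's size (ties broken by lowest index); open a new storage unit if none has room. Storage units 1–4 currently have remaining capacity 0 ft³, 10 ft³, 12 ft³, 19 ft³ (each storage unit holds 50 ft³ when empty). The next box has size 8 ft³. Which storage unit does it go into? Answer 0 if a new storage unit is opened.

Storage units with room: storage unit 2 (10 ft³), storage unit 3 (12 ft³), storage unit 4 (19 ft³).
Tightest fit is storage unit 2 with 10 ft³ free.

2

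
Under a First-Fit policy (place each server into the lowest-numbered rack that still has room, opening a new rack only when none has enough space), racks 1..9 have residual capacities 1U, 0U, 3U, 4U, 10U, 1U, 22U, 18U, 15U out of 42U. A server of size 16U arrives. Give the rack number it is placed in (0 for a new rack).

Racks with room: rack 7 (22U), rack 8 (18U).
The first with room is rack 7.

7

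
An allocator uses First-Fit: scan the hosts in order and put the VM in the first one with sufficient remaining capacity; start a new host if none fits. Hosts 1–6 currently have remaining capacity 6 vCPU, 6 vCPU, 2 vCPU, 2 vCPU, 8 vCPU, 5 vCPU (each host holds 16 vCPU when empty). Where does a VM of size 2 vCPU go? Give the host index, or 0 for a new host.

1

Hosts with room: host 1 (6 vCPU), host 2 (6 vCPU), host 3 (2 vCPU), host 4 (2 vCPU), host 5 (8 vCPU), host 6 (5 vCPU).
The first with room is host 1.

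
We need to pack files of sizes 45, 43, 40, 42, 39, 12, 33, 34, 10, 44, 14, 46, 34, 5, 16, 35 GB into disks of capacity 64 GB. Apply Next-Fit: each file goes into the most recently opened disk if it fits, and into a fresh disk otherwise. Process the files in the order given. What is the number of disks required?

disk 1: place 45 GB, 19 GB left
disk 2: place 43 GB, 21 GB left
disk 3: place 40 GB, 24 GB left
disk 4: place 42 GB, 22 GB left
disk 5: place 39 GB, 25 GB left
disk 5: place 12 GB, 13 GB left
disk 6: place 33 GB, 31 GB left
disk 7: place 34 GB, 30 GB left
disk 7: place 10 GB, 20 GB left
disk 8: place 44 GB, 20 GB left
disk 8: place 14 GB, 6 GB left
disk 9: place 46 GB, 18 GB left
disk 10: place 34 GB, 30 GB left
disk 10: place 5 GB, 25 GB left
disk 10: place 16 GB, 9 GB left
disk 11: place 35 GB, 29 GB left

11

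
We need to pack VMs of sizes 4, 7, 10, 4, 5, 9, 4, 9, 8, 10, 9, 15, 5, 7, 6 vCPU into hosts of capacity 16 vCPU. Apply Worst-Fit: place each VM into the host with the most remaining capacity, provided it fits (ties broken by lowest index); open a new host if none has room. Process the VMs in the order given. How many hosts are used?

8 hosts

Put 4 vCPU in host 1; 12 vCPU remain.
Put 7 vCPU in host 1; 5 vCPU remain.
Put 10 vCPU in host 2; 6 vCPU remain.
Put 4 vCPU in host 2; 2 vCPU remain.
Put 5 vCPU in host 1; 0 vCPU remain.
Put 9 vCPU in host 3; 7 vCPU remain.
Put 4 vCPU in host 3; 3 vCPU remain.
Put 9 vCPU in host 4; 7 vCPU remain.
Put 8 vCPU in host 5; 8 vCPU remain.
Put 10 vCPU in host 6; 6 vCPU remain.
Put 9 vCPU in host 7; 7 vCPU remain.
Put 15 vCPU in host 8; 1 vCPU remain.
Put 5 vCPU in host 5; 3 vCPU remain.
Put 7 vCPU in host 4; 0 vCPU remain.
Put 6 vCPU in host 7; 1 vCPU remain.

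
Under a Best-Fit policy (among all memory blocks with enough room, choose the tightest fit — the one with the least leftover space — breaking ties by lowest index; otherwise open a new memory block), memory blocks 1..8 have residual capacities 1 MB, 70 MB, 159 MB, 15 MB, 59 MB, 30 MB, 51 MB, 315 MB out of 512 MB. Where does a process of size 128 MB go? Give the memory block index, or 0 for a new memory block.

Memory blocks with room: memory block 3 (159 MB), memory block 8 (315 MB).
Tightest fit is memory block 3 with 159 MB free.

3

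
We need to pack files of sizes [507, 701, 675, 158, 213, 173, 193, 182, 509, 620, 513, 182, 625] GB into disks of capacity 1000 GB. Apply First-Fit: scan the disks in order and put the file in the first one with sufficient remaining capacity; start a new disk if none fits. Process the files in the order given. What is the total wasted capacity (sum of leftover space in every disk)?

1749

Put 507 GB in disk 1; 493 GB remain.
Put 701 GB in disk 2; 299 GB remain.
Put 675 GB in disk 3; 325 GB remain.
Put 158 GB in disk 1; 335 GB remain.
Put 213 GB in disk 1; 122 GB remain.
Put 173 GB in disk 2; 126 GB remain.
Put 193 GB in disk 3; 132 GB remain.
Put 182 GB in disk 4; 818 GB remain.
Put 509 GB in disk 4; 309 GB remain.
Put 620 GB in disk 5; 380 GB remain.
Put 513 GB in disk 6; 487 GB remain.
Put 182 GB in disk 4; 127 GB remain.
Put 625 GB in disk 7; 375 GB remain.
7 disks × 1000 GB = 7000 GB; used 5251 GB; unused 1749 GB.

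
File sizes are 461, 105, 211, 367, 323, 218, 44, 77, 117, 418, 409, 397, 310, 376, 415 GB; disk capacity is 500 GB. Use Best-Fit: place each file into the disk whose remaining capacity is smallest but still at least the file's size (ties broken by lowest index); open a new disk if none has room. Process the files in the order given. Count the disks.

11

disk 1: place 461 GB, 39 GB left
disk 2: place 105 GB, 395 GB left
disk 2: place 211 GB, 184 GB left
disk 3: place 367 GB, 133 GB left
disk 4: place 323 GB, 177 GB left
disk 5: place 218 GB, 282 GB left
disk 3: place 44 GB, 89 GB left
disk 3: place 77 GB, 12 GB left
disk 4: place 117 GB, 60 GB left
disk 6: place 418 GB, 82 GB left
disk 7: place 409 GB, 91 GB left
disk 8: place 397 GB, 103 GB left
disk 9: place 310 GB, 190 GB left
disk 10: place 376 GB, 124 GB left
disk 11: place 415 GB, 85 GB left
Final disks: [461] [105,211] [367,44,77] [323,117] [218] [418] [409] [397] [310] [376] [415].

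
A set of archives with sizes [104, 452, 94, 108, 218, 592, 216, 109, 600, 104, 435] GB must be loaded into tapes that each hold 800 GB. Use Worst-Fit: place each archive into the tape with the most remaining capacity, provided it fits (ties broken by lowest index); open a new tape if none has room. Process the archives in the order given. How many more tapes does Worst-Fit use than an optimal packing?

1

Worst-Fit: [104,452,94,108] [218,216,109,104] [592] [600] [435] → 5 tapes.
Total size 3032 GB; any packing needs at least ⌈3032/800⌉ = 4 tapes.
An optimal packing achieves that bound: [600,109] [592,108,94] [452,218,104] [435,216,104] → 4 tapes.
Excess: 5 − 4 = 1.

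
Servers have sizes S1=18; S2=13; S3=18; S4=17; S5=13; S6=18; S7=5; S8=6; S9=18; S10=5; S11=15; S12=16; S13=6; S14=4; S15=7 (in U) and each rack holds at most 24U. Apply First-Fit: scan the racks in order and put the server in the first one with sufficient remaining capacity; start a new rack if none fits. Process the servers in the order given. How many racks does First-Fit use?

9

rack 1: place S1 (18U), 6U left
rack 2: place S2 (13U), 11U left
rack 3: place S3 (18U), 6U left
rack 4: place S4 (17U), 7U left
rack 5: place S5 (13U), 11U left
rack 6: place S6 (18U), 6U left
rack 1: place S7 (5U), 1U left
rack 2: place S8 (6U), 5U left
rack 7: place S9 (18U), 6U left
rack 2: place S10 (5U), 0U left
rack 8: place S11 (15U), 9U left
rack 9: place S12 (16U), 8U left
rack 3: place S13 (6U), 0U left
rack 4: place S14 (4U), 3U left
rack 5: place S15 (7U), 4U left
Final racks: [18,5] [13,6,5] [18,6] [17,4] [13,7] [18] [18] [15] [16].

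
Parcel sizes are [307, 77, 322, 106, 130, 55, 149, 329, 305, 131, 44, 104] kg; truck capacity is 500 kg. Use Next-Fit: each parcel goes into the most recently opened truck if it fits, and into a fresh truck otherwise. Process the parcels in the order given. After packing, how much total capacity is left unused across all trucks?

941

307 kg → truck 1 (remaining 193 kg)
77 kg → truck 1 (remaining 116 kg)
322 kg → truck 2 (remaining 178 kg)
106 kg → truck 2 (remaining 72 kg)
130 kg → truck 3 (remaining 370 kg)
55 kg → truck 3 (remaining 315 kg)
149 kg → truck 3 (remaining 166 kg)
329 kg → truck 4 (remaining 171 kg)
305 kg → truck 5 (remaining 195 kg)
131 kg → truck 5 (remaining 64 kg)
44 kg → truck 5 (remaining 20 kg)
104 kg → truck 6 (remaining 396 kg)
6 trucks × 500 kg = 3000 kg; used 2059 kg; unused 941 kg.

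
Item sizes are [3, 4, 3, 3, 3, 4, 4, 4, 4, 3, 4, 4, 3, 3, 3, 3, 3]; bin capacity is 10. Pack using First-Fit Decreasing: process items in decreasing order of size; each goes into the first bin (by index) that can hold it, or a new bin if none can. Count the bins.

7 bins

Sorted descending: 4, 4, 4, 4, 4, 4, 4, 3, 3, 3, 3, 3, 3, 3, 3, 3, 3.
4 → bin 1 (remaining 6)
4 → bin 1 (remaining 2)
4 → bin 2 (remaining 6)
4 → bin 2 (remaining 2)
4 → bin 3 (remaining 6)
4 → bin 3 (remaining 2)
4 → bin 4 (remaining 6)
3 → bin 4 (remaining 3)
3 → bin 4 (remaining 0)
3 → bin 5 (remaining 7)
3 → bin 5 (remaining 4)
3 → bin 5 (remaining 1)
3 → bin 6 (remaining 7)
3 → bin 6 (remaining 4)
3 → bin 6 (remaining 1)
3 → bin 7 (remaining 7)
3 → bin 7 (remaining 4)
Final bins: [4,4] [4,4] [4,4] [4,3,3] [3,3,3] [3,3,3] [3,3].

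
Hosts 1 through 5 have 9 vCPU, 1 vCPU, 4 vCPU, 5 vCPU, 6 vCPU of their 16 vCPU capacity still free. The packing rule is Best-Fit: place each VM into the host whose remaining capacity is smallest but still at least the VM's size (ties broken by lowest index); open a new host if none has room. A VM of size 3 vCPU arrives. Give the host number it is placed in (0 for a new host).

3

Hosts with room: host 1 (9 vCPU), host 3 (4 vCPU), host 4 (5 vCPU), host 5 (6 vCPU).
Tightest fit is host 3 with 4 vCPU free.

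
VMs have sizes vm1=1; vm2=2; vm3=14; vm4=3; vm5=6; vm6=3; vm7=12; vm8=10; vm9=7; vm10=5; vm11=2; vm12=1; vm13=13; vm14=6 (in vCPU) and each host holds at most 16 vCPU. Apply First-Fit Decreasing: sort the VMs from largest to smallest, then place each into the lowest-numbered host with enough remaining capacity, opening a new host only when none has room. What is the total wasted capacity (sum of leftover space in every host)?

Sorted descending: 14, 13, 12, 10, 7, 6, 6, 5, 3, 3, 2, 2, 1, 1.
host 1: place 14 vCPU, 2 vCPU left
host 2: place 13 vCPU, 3 vCPU left
host 3: place 12 vCPU, 4 vCPU left
host 4: place 10 vCPU, 6 vCPU left
host 5: place 7 vCPU, 9 vCPU left
host 4: place 6 vCPU, 0 vCPU left
host 5: place 6 vCPU, 3 vCPU left
host 6: place 5 vCPU, 11 vCPU left
host 2: place 3 vCPU, 0 vCPU left
host 3: place 3 vCPU, 1 vCPU left
host 1: place 2 vCPU, 0 vCPU left
host 5: place 2 vCPU, 1 vCPU left
host 3: place 1 vCPU, 0 vCPU left
host 5: place 1 vCPU, 0 vCPU left
6 hosts × 16 vCPU = 96 vCPU; used 85 vCPU; unused 11 vCPU.

11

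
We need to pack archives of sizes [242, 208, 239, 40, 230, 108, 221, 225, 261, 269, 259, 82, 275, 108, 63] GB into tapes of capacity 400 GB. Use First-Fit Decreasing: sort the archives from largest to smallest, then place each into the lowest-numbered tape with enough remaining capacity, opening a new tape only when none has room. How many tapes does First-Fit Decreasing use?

Sorted descending: 275, 269, 261, 259, 242, 239, 230, 225, 221, 208, 108, 108, 82, 63, 40.
Put 275 GB in tape 1; 125 GB remain.
Put 269 GB in tape 2; 131 GB remain.
Put 261 GB in tape 3; 139 GB remain.
Put 259 GB in tape 4; 141 GB remain.
Put 242 GB in tape 5; 158 GB remain.
Put 239 GB in tape 6; 161 GB remain.
Put 230 GB in tape 7; 170 GB remain.
Put 225 GB in tape 8; 175 GB remain.
Put 221 GB in tape 9; 179 GB remain.
Put 208 GB in tape 10; 192 GB remain.
Put 108 GB in tape 1; 17 GB remain.
Put 108 GB in tape 2; 23 GB remain.
Put 82 GB in tape 3; 57 GB remain.
Put 63 GB in tape 4; 78 GB remain.
Put 40 GB in tape 3; 17 GB remain.
Final tapes: [275,108] [269,108] [261,82,40] [259,63] [242] [239] [230] [225] [221] [208].

10 tapes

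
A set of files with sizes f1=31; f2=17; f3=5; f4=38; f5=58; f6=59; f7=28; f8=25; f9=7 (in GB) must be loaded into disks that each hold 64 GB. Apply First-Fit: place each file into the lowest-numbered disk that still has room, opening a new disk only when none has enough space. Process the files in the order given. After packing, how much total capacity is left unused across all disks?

52

f1 (31 GB) → disk 1 (remaining 33 GB)
f2 (17 GB) → disk 1 (remaining 16 GB)
f3 (5 GB) → disk 1 (remaining 11 GB)
f4 (38 GB) → disk 2 (remaining 26 GB)
f5 (58 GB) → disk 3 (remaining 6 GB)
f6 (59 GB) → disk 4 (remaining 5 GB)
f7 (28 GB) → disk 5 (remaining 36 GB)
f8 (25 GB) → disk 2 (remaining 1 GB)
f9 (7 GB) → disk 1 (remaining 4 GB)
5 disks × 64 GB = 320 GB; used 268 GB; unused 52 GB.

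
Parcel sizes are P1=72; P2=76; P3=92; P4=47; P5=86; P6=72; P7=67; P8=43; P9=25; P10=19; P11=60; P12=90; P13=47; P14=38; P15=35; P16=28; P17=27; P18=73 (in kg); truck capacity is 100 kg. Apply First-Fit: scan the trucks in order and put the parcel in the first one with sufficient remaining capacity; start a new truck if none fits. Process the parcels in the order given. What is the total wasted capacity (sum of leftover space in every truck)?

Put P1 (72 kg) in truck 1; 28 kg remain.
Put P2 (76 kg) in truck 2; 24 kg remain.
Put P3 (92 kg) in truck 3; 8 kg remain.
Put P4 (47 kg) in truck 4; 53 kg remain.
Put P5 (86 kg) in truck 5; 14 kg remain.
Put P6 (72 kg) in truck 6; 28 kg remain.
Put P7 (67 kg) in truck 7; 33 kg remain.
Put P8 (43 kg) in truck 4; 10 kg remain.
Put P9 (25 kg) in truck 1; 3 kg remain.
Put P10 (19 kg) in truck 2; 5 kg remain.
Put P11 (60 kg) in truck 8; 40 kg remain.
Put P12 (90 kg) in truck 9; 10 kg remain.
Put P13 (47 kg) in truck 10; 53 kg remain.
Put P14 (38 kg) in truck 8; 2 kg remain.
Put P15 (35 kg) in truck 10; 18 kg remain.
Put P16 (28 kg) in truck 6; 0 kg remain.
Put P17 (27 kg) in truck 7; 6 kg remain.
Put P18 (73 kg) in truck 11; 27 kg remain.
11 trucks × 100 kg = 1100 kg; used 997 kg; unused 103 kg.

103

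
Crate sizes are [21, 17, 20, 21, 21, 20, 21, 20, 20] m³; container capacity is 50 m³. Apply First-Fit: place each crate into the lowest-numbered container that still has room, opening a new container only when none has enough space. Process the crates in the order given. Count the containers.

5 containers

21 m³ → container 1 (remaining 29 m³)
17 m³ → container 1 (remaining 12 m³)
20 m³ → container 2 (remaining 30 m³)
21 m³ → container 2 (remaining 9 m³)
21 m³ → container 3 (remaining 29 m³)
20 m³ → container 3 (remaining 9 m³)
21 m³ → container 4 (remaining 29 m³)
20 m³ → container 4 (remaining 9 m³)
20 m³ → container 5 (remaining 30 m³)
Final containers: [21,17] [20,21] [21,20] [21,20] [20].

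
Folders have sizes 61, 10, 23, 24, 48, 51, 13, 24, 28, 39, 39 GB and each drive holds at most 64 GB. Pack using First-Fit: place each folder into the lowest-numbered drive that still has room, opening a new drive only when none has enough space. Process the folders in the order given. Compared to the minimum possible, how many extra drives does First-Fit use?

First-Fit: [61] [10,23,24] [48,13] [51] [24,28] [39] [39] → 7 drives.
Total size 360 GB; any packing needs at least ⌈360/64⌉ = 6 drives.
An optimal packing achieves that bound: [61] [51,13] [48,10] [39,24] [39,24] [28,23] → 6 drives.
Excess: 7 − 6 = 1.

1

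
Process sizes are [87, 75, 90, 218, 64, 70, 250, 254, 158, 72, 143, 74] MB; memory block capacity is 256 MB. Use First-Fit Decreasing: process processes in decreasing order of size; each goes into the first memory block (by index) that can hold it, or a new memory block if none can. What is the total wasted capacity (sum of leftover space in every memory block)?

Sorted descending: 254, 250, 218, 158, 143, 90, 87, 75, 74, 72, 70, 64.
Put 254 MB in memory block 1; 2 MB remain.
Put 250 MB in memory block 2; 6 MB remain.
Put 218 MB in memory block 3; 38 MB remain.
Put 158 MB in memory block 4; 98 MB remain.
Put 143 MB in memory block 5; 113 MB remain.
Put 90 MB in memory block 4; 8 MB remain.
Put 87 MB in memory block 5; 26 MB remain.
Put 75 MB in memory block 6; 181 MB remain.
Put 74 MB in memory block 6; 107 MB remain.
Put 72 MB in memory block 6; 35 MB remain.
Put 70 MB in memory block 7; 186 MB remain.
Put 64 MB in memory block 7; 122 MB remain.
7 memory blocks × 256 MB = 1792 MB; used 1555 MB; unused 237 MB.

237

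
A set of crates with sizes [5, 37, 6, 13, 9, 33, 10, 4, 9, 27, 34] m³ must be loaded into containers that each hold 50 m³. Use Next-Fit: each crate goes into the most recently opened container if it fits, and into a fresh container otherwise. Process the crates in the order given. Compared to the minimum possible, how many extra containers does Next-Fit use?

1

Next-Fit: [5,37,6] [13,9] [33,10,4] [9,27] [34] → 5 containers.
Total size 187 m³; any packing needs at least ⌈187/50⌉ = 4 containers.
An optimal packing achieves that bound: [37,13] [34,10,6] [33,9,5] [27,9,4] → 4 containers.
Excess: 5 − 4 = 1.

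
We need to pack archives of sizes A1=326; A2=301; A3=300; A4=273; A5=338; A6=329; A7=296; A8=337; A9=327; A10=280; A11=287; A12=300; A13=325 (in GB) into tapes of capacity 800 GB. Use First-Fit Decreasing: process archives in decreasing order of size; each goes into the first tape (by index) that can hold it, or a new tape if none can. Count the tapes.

7

Sorted descending: 338, 337, 329, 327, 326, 325, 301, 300, 300, 296, 287, 280, 273.
tape 1: place 338 GB, 462 GB left
tape 1: place 337 GB, 125 GB left
tape 2: place 329 GB, 471 GB left
tape 2: place 327 GB, 144 GB left
tape 3: place 326 GB, 474 GB left
tape 3: place 325 GB, 149 GB left
tape 4: place 301 GB, 499 GB left
tape 4: place 300 GB, 199 GB left
tape 5: place 300 GB, 500 GB left
tape 5: place 296 GB, 204 GB left
tape 6: place 287 GB, 513 GB left
tape 6: place 280 GB, 233 GB left
tape 7: place 273 GB, 527 GB left
Final tapes: [338,337] [329,327] [326,325] [301,300] [300,296] [287,280] [273].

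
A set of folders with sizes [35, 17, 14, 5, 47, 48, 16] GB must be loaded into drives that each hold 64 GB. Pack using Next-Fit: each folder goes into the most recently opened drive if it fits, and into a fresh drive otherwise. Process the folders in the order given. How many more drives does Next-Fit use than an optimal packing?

1

Next-Fit: [35,17] [14,5] [47] [48,16] → 4 drives.
Total size 182 GB; any packing needs at least ⌈182/64⌉ = 3 drives.
An optimal packing achieves that bound: [48,16] [47,17] [35,14,5] → 3 drives.
Excess: 4 − 3 = 1.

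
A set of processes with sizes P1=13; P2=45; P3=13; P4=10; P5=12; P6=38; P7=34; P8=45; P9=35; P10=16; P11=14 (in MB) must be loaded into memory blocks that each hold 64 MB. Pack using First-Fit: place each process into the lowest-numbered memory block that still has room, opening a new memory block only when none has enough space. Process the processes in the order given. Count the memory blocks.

6 memory blocks

P1 (13 MB) → memory block 1 (remaining 51 MB)
P2 (45 MB) → memory block 1 (remaining 6 MB)
P3 (13 MB) → memory block 2 (remaining 51 MB)
P4 (10 MB) → memory block 2 (remaining 41 MB)
P5 (12 MB) → memory block 2 (remaining 29 MB)
P6 (38 MB) → memory block 3 (remaining 26 MB)
P7 (34 MB) → memory block 4 (remaining 30 MB)
P8 (45 MB) → memory block 5 (remaining 19 MB)
P9 (35 MB) → memory block 6 (remaining 29 MB)
P10 (16 MB) → memory block 2 (remaining 13 MB)
P11 (14 MB) → memory block 3 (remaining 12 MB)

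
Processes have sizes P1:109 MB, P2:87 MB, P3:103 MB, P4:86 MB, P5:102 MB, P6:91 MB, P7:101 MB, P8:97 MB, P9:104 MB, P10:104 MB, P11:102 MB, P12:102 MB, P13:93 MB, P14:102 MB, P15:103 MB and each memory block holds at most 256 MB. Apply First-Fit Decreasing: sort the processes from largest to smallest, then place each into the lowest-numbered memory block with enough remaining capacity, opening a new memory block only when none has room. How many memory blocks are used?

8 memory blocks

Sorted descending: 109, 104, 104, 103, 103, 102, 102, 102, 102, 101, 97, 93, 91, 87, 86.
109 MB → memory block 1 (remaining 147 MB)
104 MB → memory block 1 (remaining 43 MB)
104 MB → memory block 2 (remaining 152 MB)
103 MB → memory block 2 (remaining 49 MB)
103 MB → memory block 3 (remaining 153 MB)
102 MB → memory block 3 (remaining 51 MB)
102 MB → memory block 4 (remaining 154 MB)
102 MB → memory block 4 (remaining 52 MB)
102 MB → memory block 5 (remaining 154 MB)
101 MB → memory block 5 (remaining 53 MB)
97 MB → memory block 6 (remaining 159 MB)
93 MB → memory block 6 (remaining 66 MB)
91 MB → memory block 7 (remaining 165 MB)
87 MB → memory block 7 (remaining 78 MB)
86 MB → memory block 8 (remaining 170 MB)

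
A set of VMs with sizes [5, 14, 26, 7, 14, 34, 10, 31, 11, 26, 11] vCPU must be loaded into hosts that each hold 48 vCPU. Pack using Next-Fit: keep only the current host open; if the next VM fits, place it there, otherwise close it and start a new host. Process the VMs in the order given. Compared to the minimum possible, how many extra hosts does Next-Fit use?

1

Next-Fit: [5,14,26] [7,14] [34,10] [31,11] [26,11] → 5 hosts.
Total size 189 vCPU; any packing needs at least ⌈189/48⌉ = 4 hosts.
An optimal packing achieves that bound: [34,14] [31,14] [26,11,11] [26,10,7,5] → 4 hosts.
Excess: 5 − 4 = 1.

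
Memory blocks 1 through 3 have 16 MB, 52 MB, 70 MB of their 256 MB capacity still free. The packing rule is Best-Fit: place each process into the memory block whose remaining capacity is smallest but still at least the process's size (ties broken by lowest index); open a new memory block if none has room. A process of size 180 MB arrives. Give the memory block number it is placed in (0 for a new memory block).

No memory block has ≥ 180 MB free, so a new memory block is opened.

0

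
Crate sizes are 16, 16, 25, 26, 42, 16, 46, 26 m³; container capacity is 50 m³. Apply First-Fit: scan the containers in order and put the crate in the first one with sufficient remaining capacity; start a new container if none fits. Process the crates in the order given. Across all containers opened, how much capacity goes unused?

Put 16 m³ in container 1; 34 m³ remain.
Put 16 m³ in container 1; 18 m³ remain.
Put 25 m³ in container 2; 25 m³ remain.
Put 26 m³ in container 3; 24 m³ remain.
Put 42 m³ in container 4; 8 m³ remain.
Put 16 m³ in container 1; 2 m³ remain.
Put 46 m³ in container 5; 4 m³ remain.
Put 26 m³ in container 6; 24 m³ remain.
6 containers × 50 m³ = 300 m³; used 213 m³; unused 87 m³.

87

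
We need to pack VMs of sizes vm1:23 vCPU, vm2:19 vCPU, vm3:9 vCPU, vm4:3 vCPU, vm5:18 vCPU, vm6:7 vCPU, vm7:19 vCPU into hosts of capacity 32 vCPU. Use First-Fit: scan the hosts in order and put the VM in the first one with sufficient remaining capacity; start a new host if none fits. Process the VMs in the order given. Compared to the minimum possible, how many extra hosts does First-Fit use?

0

First-Fit: [23,9] [19,3,7] [18] [19] → 4 hosts.
Total size 98 vCPU; any packing needs at least ⌈98/32⌉ = 4 hosts.
So 4 is already optimal.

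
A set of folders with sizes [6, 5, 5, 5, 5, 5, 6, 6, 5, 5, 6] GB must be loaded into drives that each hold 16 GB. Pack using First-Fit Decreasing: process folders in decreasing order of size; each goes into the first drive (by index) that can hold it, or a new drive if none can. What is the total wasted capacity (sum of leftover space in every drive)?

Sorted descending: 6, 6, 6, 6, 5, 5, 5, 5, 5, 5, 5.
drive 1: place 6 GB, 10 GB left
drive 1: place 6 GB, 4 GB left
drive 2: place 6 GB, 10 GB left
drive 2: place 6 GB, 4 GB left
drive 3: place 5 GB, 11 GB left
drive 3: place 5 GB, 6 GB left
drive 3: place 5 GB, 1 GB left
drive 4: place 5 GB, 11 GB left
drive 4: place 5 GB, 6 GB left
drive 4: place 5 GB, 1 GB left
drive 5: place 5 GB, 11 GB left
5 drives × 16 GB = 80 GB; used 59 GB; unused 21 GB.

21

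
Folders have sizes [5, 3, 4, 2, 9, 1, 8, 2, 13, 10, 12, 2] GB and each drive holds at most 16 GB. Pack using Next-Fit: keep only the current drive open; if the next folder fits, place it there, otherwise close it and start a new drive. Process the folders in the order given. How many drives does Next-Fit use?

5 GB → drive 1 (remaining 11 GB)
3 GB → drive 1 (remaining 8 GB)
4 GB → drive 1 (remaining 4 GB)
2 GB → drive 1 (remaining 2 GB)
9 GB → drive 2 (remaining 7 GB)
1 GB → drive 2 (remaining 6 GB)
8 GB → drive 3 (remaining 8 GB)
2 GB → drive 3 (remaining 6 GB)
13 GB → drive 4 (remaining 3 GB)
10 GB → drive 5 (remaining 6 GB)
12 GB → drive 6 (remaining 4 GB)
2 GB → drive 6 (remaining 2 GB)
Final drives: [5,3,4,2] [9,1] [8,2] [13] [10] [12,2].

6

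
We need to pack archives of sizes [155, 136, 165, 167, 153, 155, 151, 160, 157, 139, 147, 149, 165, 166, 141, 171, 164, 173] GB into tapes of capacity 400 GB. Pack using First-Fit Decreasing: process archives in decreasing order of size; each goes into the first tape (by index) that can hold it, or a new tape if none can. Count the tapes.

9 tapes

Sorted descending: 173, 171, 167, 166, 165, 165, 164, 160, 157, 155, 155, 153, 151, 149, 147, 141, 139, 136.
tape 1: place 173 GB, 227 GB left
tape 1: place 171 GB, 56 GB left
tape 2: place 167 GB, 233 GB left
tape 2: place 166 GB, 67 GB left
tape 3: place 165 GB, 235 GB left
tape 3: place 165 GB, 70 GB left
tape 4: place 164 GB, 236 GB left
tape 4: place 160 GB, 76 GB left
tape 5: place 157 GB, 243 GB left
tape 5: place 155 GB, 88 GB left
tape 6: place 155 GB, 245 GB left
tape 6: place 153 GB, 92 GB left
tape 7: place 151 GB, 249 GB left
tape 7: place 149 GB, 100 GB left
tape 8: place 147 GB, 253 GB left
tape 8: place 141 GB, 112 GB left
tape 9: place 139 GB, 261 GB left
tape 9: place 136 GB, 125 GB left
Final tapes: [173,171] [167,166] [165,165] [164,160] [157,155] [155,153] [151,149] [147,141] [139,136].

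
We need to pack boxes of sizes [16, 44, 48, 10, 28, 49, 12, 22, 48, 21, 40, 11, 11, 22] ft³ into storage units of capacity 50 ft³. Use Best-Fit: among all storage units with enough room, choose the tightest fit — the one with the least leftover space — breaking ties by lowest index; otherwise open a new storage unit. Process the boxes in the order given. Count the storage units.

9

Put 16 ft³ in storage unit 1; 34 ft³ remain.
Put 44 ft³ in storage unit 2; 6 ft³ remain.
Put 48 ft³ in storage unit 3; 2 ft³ remain.
Put 10 ft³ in storage unit 1; 24 ft³ remain.
Put 28 ft³ in storage unit 4; 22 ft³ remain.
Put 49 ft³ in storage unit 5; 1 ft³ remain.
Put 12 ft³ in storage unit 4; 10 ft³ remain.
Put 22 ft³ in storage unit 1; 2 ft³ remain.
Put 48 ft³ in storage unit 6; 2 ft³ remain.
Put 21 ft³ in storage unit 7; 29 ft³ remain.
Put 40 ft³ in storage unit 8; 10 ft³ remain.
Put 11 ft³ in storage unit 7; 18 ft³ remain.
Put 11 ft³ in storage unit 7; 7 ft³ remain.
Put 22 ft³ in storage unit 9; 28 ft³ remain.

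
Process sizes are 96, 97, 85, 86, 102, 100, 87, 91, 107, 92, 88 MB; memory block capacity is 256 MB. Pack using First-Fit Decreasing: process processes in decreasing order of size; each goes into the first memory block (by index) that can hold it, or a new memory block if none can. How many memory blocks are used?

Sorted descending: 107, 102, 100, 97, 96, 92, 91, 88, 87, 86, 85.
memory block 1: place 107 MB, 149 MB left
memory block 1: place 102 MB, 47 MB left
memory block 2: place 100 MB, 156 MB left
memory block 2: place 97 MB, 59 MB left
memory block 3: place 96 MB, 160 MB left
memory block 3: place 92 MB, 68 MB left
memory block 4: place 91 MB, 165 MB left
memory block 4: place 88 MB, 77 MB left
memory block 5: place 87 MB, 169 MB left
memory block 5: place 86 MB, 83 MB left
memory block 6: place 85 MB, 171 MB left

6 memory blocks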